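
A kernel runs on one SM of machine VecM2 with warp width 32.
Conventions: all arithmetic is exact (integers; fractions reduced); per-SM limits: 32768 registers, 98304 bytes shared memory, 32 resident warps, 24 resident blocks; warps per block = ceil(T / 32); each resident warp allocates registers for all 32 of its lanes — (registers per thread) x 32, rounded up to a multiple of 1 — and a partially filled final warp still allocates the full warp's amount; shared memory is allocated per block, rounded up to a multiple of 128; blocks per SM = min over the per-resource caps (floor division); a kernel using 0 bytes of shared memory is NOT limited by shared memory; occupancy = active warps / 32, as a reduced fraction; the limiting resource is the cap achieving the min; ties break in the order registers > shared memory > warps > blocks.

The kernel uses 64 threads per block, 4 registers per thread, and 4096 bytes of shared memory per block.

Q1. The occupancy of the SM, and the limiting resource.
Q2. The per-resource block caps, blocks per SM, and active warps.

Answer: occupancy 1, limited by warps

registers: 128 blocks
shared memory: 24 blocks
warps: 16 blocks
blocks: 24 blocks

Answer: 16 blocks, 32 active warps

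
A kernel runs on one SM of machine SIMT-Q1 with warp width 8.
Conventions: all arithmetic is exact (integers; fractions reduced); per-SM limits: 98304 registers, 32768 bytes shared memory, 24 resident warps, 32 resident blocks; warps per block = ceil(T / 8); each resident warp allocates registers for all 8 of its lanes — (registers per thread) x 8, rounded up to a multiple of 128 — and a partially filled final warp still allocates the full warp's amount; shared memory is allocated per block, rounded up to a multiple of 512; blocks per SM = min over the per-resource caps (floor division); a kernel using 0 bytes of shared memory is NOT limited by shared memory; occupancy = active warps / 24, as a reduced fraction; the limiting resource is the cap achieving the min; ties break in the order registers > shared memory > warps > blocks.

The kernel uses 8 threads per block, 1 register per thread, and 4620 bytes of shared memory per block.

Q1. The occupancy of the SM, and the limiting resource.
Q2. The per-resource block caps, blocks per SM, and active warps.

Answer: occupancy 1/4, limited by shared memory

registers: 768 blocks
shared memory: 6 blocks
warps: 24 blocks
blocks: 32 blocks

Answer: 6 blocks, 6 active warps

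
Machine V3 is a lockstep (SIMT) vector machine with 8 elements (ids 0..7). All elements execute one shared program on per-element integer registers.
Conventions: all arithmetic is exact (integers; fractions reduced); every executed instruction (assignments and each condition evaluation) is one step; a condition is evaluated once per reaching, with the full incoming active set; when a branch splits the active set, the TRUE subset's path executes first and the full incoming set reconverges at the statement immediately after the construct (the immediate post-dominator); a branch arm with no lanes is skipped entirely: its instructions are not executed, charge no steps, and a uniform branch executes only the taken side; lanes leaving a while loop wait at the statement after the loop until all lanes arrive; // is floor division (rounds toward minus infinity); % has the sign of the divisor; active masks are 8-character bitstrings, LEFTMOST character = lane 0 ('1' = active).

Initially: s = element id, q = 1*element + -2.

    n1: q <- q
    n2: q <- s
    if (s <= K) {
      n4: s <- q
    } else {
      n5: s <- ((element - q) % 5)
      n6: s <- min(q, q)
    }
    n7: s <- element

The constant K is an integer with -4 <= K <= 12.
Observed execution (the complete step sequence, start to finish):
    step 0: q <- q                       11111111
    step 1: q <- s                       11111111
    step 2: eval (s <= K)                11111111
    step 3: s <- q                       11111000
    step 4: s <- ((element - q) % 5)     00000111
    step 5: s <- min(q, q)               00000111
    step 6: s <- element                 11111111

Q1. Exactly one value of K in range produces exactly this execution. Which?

Answer: K = 4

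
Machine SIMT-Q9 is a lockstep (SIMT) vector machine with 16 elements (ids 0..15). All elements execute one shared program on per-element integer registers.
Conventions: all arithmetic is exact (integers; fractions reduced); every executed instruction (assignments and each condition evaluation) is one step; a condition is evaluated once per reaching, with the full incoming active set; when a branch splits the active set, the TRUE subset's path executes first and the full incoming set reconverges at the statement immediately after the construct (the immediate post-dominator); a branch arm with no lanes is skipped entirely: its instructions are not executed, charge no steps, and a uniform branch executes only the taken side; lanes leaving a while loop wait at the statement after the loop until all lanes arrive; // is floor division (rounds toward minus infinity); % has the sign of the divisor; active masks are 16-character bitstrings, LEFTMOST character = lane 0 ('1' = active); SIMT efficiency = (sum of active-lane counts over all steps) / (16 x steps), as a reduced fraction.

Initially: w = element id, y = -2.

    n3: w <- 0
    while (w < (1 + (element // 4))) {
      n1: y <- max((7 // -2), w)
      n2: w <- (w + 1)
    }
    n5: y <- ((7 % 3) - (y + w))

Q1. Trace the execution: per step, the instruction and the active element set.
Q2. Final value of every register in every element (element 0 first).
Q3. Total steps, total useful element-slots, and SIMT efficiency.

step 0: w <- 0                       1111111111111111
step 1: eval (w < (1 + (element // 4))) 1111111111111111
step 2: y <- max((7 // -2), w)       1111111111111111
step 3: w <- (w + 1)                 1111111111111111
step 4: eval (w < (1 + (element // 4))) 1111111111111111
step 5: y <- max((7 // -2), w)       0000111111111111
step 6: w <- (w + 1)                 0000111111111111
step 7: eval (w < (1 + (element // 4))) 0000111111111111
step 8: y <- max((7 // -2), w)       0000000011111111
step 9: w <- (w + 1)                 0000000011111111
step 10: eval (w < (1 + (element // 4))) 0000000011111111
step 11: y <- max((7 // -2), w)       0000000000001111
step 12: w <- (w + 1)                 0000000000001111
step 13: eval (w < (1 + (element // 4))) 0000000000001111
step 14: y <- ((7 % 3) - (y + w))     1111111111111111

Answer: 15 steps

w: 1,1,1,1,2,2,2,2,3,3,3,3,4,4,4,4
y: 0,0,0,0,-2,-2,-2,-2,-4,-4,-4,-4,-6,-6,-6,-6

steps = 15; useful = 168; efficiency = 168/240 = 7/10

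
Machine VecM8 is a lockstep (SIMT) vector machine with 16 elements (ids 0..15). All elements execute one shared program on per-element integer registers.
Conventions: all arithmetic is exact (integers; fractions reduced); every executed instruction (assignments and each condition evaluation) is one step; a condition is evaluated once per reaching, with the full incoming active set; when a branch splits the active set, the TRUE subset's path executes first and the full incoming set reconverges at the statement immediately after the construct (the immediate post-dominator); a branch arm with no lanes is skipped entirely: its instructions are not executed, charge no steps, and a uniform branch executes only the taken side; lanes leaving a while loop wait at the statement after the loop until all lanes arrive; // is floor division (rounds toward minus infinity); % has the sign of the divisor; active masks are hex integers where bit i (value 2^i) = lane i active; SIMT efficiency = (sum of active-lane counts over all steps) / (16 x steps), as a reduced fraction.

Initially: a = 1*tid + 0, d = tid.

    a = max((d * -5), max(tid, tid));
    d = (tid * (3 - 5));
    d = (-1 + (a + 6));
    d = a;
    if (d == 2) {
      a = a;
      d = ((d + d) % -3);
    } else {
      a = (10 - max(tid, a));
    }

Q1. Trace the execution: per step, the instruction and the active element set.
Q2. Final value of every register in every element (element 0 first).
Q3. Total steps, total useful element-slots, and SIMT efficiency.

step 0: a <- max((d * -5), max(tid, tid)) 0xffff
step 1: d <- (tid * (3 - 5))         0xffff
step 2: d <- (-1 + (a + 6))          0xffff
step 3: d <- a                       0xffff
step 4: eval (d == 2)                0xffff
step 5: a <- a                       0x0004
step 6: d <- ((d + d) % -3)          0x0004
step 7: a <- (10 - max(tid, a))      0xfffb

Answer: 8 steps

a: 10,9,2,7,6,5,4,3,2,1,0,-1,-2,-3,-4,-5
d: 0,1,-2,3,4,5,6,7,8,9,10,11,12,13,14,15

steps = 8; useful = 97; efficiency = 97/128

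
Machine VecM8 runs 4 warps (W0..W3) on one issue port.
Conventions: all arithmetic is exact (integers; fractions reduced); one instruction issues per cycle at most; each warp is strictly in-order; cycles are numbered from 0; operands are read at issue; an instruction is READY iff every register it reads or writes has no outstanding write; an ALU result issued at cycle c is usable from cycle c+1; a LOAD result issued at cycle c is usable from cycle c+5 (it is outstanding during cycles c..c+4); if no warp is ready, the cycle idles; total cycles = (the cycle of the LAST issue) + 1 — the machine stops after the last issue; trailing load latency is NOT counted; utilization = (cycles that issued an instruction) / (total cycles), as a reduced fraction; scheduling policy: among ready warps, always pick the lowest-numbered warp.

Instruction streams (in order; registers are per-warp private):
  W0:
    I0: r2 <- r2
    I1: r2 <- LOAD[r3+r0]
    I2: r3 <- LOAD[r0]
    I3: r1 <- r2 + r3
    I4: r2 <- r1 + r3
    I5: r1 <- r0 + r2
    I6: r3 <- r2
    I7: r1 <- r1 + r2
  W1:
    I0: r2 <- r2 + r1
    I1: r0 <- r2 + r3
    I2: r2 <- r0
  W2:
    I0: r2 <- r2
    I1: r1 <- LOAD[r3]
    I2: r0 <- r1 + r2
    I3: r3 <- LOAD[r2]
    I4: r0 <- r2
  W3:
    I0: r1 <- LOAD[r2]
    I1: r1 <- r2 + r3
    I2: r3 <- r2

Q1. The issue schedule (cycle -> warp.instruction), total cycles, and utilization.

cycle 0: W0.I0
cycle 1: W0.I1
cycle 2: W0.I2
cycle 3: W1.I0
cycle 4: W1.I1
cycle 5: W1.I2
cycle 6: W2.I0
cycle 7: W0.I3
cycle 8: W0.I4
cycle 9: W0.I5
cycle 10: W0.I6
cycle 11: W0.I7
cycle 12: W2.I1
cycle 13: W3.I0
cycle 14: idle
cycle 15: idle
cycle 16: idle
cycle 17: W2.I2
cycle 18: W2.I3
cycle 19: W2.I4
cycle 20: W3.I1
cycle 21: W3.I2

Answer: 22 cycles, utilization 19/22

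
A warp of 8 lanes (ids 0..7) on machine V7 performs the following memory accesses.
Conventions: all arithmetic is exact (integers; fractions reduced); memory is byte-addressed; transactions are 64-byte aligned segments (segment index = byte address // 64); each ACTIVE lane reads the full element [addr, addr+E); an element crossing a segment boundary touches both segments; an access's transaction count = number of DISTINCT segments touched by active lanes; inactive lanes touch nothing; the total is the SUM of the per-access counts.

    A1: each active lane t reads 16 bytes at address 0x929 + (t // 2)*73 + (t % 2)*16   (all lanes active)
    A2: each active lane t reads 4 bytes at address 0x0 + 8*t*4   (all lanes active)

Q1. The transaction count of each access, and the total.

A1: 5 transactions
A2: 4 transactions

Answer: 5,4; total 9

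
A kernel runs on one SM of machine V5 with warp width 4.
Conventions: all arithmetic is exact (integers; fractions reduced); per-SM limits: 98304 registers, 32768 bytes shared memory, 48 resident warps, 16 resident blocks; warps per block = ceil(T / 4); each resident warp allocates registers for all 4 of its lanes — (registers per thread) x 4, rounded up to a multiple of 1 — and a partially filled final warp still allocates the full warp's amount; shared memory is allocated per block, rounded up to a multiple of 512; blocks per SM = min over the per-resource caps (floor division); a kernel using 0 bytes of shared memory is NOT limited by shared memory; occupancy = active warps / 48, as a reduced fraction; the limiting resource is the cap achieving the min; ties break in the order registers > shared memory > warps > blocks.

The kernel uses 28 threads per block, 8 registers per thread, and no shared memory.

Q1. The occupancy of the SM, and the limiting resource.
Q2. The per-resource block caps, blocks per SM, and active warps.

Answer: occupancy 7/8, limited by warps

registers: 438 blocks
shared memory: no limit (kernel uses none)
warps: 6 blocks
blocks: 16 blocks

Answer: 6 blocks, 42 active warps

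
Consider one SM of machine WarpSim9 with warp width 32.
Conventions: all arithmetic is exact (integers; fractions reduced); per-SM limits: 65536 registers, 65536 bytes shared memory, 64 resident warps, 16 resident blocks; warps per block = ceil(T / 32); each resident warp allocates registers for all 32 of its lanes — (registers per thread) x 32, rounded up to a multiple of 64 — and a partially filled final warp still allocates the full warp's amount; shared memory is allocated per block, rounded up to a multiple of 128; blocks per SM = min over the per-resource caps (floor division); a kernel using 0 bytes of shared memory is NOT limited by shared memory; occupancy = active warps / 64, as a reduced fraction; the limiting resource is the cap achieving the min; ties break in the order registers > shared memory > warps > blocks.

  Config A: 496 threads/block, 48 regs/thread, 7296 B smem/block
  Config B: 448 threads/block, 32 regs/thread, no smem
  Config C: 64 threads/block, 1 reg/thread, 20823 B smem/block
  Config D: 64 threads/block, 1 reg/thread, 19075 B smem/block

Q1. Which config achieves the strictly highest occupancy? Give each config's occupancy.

occupancies: A 1/2, B 7/8, C 3/32, D 3/32

Answer: B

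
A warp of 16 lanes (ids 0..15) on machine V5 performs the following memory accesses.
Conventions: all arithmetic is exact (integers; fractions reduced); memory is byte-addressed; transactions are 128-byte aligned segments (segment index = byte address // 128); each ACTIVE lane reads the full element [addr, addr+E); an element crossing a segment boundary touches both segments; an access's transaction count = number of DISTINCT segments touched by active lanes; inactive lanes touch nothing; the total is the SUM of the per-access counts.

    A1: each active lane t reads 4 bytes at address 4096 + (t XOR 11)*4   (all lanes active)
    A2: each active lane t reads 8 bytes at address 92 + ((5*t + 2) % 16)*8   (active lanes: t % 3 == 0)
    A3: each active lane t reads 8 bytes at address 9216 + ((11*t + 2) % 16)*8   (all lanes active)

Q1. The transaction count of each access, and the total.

A1: 1 transaction
A2: 2 transactions
A3: 1 transaction

Answer: 1,2,1; total 4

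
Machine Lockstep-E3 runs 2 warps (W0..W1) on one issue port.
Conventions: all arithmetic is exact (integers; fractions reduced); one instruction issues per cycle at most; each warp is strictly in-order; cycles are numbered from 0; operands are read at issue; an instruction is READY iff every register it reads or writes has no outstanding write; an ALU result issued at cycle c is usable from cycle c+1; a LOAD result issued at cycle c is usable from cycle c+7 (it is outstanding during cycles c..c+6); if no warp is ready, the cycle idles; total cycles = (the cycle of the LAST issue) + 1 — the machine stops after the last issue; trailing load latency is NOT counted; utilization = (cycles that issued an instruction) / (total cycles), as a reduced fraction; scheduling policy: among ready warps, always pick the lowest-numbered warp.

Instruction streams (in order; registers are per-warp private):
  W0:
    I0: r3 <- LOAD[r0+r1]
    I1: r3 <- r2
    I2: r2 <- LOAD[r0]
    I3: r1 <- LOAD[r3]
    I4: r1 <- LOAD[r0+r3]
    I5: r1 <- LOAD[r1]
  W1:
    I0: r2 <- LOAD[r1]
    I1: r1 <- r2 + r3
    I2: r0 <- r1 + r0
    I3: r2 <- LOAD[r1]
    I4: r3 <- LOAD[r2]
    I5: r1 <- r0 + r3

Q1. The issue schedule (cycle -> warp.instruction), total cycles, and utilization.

cycle 0: W0.I0
cycle 1: W1.I0
cycle 2: idle
cycle 3: idle
cycle 4: idle
cycle 5: idle
cycle 6: idle
cycle 7: W0.I1
cycle 8: W0.I2
cycle 9: W0.I3
cycle 10: W1.I1
cycle 11: W1.I2
cycle 12: W1.I3
cycle 13: idle
cycle 14: idle
cycle 15: idle
cycle 16: W0.I4
cycle 17: idle
cycle 18: idle
cycle 19: W1.I4
cycle 20: idle
cycle 21: idle
cycle 22: idle
cycle 23: W0.I5
cycle 24: idle
cycle 25: idle
cycle 26: W1.I5

Answer: 27 cycles, utilization 4/9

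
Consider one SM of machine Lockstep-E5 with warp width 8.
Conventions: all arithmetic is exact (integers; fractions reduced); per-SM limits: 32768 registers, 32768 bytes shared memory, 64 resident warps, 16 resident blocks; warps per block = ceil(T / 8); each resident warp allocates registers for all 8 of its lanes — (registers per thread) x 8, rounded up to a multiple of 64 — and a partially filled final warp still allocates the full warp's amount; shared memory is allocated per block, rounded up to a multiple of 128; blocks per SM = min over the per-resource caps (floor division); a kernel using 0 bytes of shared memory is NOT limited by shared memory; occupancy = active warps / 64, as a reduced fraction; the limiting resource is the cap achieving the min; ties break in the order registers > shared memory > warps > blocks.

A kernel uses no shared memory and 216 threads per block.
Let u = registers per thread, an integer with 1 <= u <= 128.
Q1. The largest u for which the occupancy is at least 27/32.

Answer: u = 72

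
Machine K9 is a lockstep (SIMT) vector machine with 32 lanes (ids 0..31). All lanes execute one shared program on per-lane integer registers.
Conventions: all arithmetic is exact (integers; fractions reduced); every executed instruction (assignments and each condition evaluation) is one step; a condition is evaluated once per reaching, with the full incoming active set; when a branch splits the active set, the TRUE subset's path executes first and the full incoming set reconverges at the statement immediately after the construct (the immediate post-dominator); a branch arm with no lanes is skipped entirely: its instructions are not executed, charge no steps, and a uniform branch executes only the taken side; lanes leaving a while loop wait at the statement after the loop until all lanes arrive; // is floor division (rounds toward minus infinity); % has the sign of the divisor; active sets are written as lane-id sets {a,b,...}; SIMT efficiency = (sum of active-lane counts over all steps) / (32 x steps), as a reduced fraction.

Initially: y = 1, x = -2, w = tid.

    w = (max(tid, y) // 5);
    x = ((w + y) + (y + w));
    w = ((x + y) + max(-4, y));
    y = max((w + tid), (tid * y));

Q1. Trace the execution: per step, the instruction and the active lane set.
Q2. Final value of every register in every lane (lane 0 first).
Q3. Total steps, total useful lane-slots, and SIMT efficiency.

step 0: w <- (max(tid, y) // 5)      {0,1,2,3,4,5,6,7,8,9,10,11,12,13,14,15,16,17,18,19,20,21,22,23,24,25,26,27,28,29,30,31}
step 1: x <- ((w + y) + (y + w))     {0,1,2,3,4,5,6,7,8,9,10,11,12,13,14,15,16,17,18,19,20,21,22,23,24,25,26,27,28,29,30,31}
step 2: w <- ((x + y) + max(-4, y))  {0,1,2,3,4,5,6,7,8,9,10,11,12,13,14,15,16,17,18,19,20,21,22,23,24,25,26,27,28,29,30,31}
step 3: y <- max((w + tid), (tid * y)) {0,1,2,3,4,5,6,7,8,9,10,11,12,13,14,15,16,17,18,19,20,21,22,23,24,25,26,27,28,29,30,31}

Answer: 4 steps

y: 4,5,6,7,8,11,12,13,14,15,18,19,20,21,22,25,26,27,28,29,32,33,34,35,36,39,40,41,42,43,46,47
x: 2,2,2,2,2,4,4,4,4,4,6,6,6,6,6,8,8,8,8,8,10,10,10,10,10,12,12,12,12,12,14,14
w: 4,4,4,4,4,6,6,6,6,6,8,8,8,8,8,10,10,10,10,10,12,12,12,12,12,14,14,14,14,14,16,16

steps = 4; useful = 128; efficiency = 128/128 = 1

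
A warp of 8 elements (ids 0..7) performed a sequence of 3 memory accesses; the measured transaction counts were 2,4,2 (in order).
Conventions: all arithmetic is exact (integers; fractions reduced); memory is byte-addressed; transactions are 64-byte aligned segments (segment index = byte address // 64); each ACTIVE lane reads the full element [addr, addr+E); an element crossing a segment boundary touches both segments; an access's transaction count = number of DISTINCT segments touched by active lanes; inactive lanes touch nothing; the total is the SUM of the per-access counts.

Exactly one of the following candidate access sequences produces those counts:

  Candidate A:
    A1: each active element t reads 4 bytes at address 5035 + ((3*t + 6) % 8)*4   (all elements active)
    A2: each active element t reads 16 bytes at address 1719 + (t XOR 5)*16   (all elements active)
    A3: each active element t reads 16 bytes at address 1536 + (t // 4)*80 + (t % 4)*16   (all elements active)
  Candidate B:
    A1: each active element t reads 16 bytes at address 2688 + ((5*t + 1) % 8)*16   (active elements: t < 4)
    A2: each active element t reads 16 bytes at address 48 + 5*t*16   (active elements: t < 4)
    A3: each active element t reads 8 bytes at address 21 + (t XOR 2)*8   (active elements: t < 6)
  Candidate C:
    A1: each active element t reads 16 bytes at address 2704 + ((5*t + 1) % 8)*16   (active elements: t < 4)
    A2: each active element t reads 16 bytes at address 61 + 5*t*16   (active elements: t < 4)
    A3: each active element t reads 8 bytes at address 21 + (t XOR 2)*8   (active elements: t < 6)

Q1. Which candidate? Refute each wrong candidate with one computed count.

A: A2 gives 3 transactions, not 4
C: A2 gives 5 transactions, not 4
B: all counts match (2,4,2)

Answer: B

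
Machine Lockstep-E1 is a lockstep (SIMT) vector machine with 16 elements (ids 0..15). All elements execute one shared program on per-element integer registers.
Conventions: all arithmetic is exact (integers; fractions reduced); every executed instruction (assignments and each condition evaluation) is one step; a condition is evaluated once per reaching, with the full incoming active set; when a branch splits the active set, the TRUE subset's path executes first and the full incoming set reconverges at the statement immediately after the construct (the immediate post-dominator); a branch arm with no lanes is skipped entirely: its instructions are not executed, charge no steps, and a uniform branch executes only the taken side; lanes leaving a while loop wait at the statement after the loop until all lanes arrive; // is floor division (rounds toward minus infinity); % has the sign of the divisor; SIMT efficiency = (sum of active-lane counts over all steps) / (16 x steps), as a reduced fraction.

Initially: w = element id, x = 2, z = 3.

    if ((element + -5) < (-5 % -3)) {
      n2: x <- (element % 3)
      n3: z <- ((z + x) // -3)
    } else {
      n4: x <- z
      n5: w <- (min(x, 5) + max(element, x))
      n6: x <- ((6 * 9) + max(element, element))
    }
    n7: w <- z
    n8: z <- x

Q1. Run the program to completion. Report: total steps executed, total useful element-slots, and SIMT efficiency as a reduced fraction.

Answer: 8 steps, 93 useful, 93/128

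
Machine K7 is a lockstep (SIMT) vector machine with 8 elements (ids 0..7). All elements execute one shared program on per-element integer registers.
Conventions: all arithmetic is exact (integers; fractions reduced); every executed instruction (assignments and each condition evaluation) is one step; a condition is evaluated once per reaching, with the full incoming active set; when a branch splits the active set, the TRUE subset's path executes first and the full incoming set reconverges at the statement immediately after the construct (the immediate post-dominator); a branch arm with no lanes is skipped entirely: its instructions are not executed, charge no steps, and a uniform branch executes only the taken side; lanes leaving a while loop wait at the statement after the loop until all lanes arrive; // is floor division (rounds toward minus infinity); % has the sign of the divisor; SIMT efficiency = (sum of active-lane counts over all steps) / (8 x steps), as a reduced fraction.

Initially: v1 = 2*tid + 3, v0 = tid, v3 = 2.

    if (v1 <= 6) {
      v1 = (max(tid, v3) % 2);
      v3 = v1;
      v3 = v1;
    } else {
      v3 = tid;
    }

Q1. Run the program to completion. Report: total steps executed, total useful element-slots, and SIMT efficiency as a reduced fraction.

Answer: 5 steps, 20 useful, 1/2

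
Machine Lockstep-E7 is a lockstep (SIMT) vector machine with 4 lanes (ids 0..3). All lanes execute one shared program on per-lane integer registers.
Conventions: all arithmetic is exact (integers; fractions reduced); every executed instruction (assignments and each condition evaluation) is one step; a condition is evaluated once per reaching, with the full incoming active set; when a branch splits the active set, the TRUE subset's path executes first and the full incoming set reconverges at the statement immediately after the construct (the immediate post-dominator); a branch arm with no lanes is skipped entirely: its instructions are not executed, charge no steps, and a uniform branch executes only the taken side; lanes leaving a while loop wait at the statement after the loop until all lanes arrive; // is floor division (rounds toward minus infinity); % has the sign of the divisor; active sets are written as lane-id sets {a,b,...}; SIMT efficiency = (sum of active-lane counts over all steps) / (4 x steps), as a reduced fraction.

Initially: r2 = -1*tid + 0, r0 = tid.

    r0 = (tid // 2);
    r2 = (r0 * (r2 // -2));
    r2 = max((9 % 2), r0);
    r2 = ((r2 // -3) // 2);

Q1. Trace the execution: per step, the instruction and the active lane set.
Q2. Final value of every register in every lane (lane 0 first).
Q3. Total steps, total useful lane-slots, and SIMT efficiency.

step 0: r0 <- (tid // 2)             {0,1,2,3}
step 1: r2 <- (r0 * (r2 // -2))      {0,1,2,3}
step 2: r2 <- max((9 % 2), r0)       {0,1,2,3}
step 3: r2 <- ((r2 // -3) // 2)      {0,1,2,3}

Answer: 4 steps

r2: -1,-1,-1,-1
r0: 0,0,1,1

steps = 4; useful = 16; efficiency = 16/16 = 1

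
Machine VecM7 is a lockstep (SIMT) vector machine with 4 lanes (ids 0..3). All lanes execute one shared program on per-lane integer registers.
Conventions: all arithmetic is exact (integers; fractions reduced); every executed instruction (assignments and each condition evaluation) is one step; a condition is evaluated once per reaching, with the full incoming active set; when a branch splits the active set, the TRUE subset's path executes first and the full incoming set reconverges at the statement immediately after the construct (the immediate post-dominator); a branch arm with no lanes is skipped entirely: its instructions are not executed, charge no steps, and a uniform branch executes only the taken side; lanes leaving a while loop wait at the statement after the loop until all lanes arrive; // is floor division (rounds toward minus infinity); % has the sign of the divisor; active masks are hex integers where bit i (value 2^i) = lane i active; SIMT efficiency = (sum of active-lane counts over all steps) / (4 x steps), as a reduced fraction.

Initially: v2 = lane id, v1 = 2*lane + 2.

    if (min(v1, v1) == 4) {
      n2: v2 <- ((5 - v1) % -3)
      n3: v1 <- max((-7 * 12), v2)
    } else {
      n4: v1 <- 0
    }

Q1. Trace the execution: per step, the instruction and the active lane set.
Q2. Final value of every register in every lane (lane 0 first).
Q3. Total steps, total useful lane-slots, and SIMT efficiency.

step 0: eval (min(v1, v1) == 4)      0xf
step 1: v2 <- ((5 - v1) % -3)        0x2
step 2: v1 <- max((-7 * 12), v2)     0x2
step 3: v1 <- 0                      0xd

Answer: 4 steps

v2: 0,-2,2,3
v1: 0,-2,0,0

steps = 4; useful = 9; efficiency = 9/16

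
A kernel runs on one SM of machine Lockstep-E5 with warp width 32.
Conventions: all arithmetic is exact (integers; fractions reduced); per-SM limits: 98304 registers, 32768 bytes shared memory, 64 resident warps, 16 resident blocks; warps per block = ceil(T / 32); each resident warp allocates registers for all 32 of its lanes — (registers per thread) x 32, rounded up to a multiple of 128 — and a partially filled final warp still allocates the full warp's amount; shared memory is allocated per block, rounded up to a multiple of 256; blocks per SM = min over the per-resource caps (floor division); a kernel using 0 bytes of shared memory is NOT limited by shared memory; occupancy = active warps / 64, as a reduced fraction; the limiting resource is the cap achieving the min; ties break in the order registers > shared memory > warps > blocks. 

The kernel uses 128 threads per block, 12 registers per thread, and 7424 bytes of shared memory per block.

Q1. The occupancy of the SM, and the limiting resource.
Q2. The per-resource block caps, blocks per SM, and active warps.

Answer: occupancy 1/4, limited by shared memory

registers: 64 blocks
shared memory: 4 blocks
warps: 16 blocks
blocks: 16 blocks

Answer: 4 blocks, 16 active warps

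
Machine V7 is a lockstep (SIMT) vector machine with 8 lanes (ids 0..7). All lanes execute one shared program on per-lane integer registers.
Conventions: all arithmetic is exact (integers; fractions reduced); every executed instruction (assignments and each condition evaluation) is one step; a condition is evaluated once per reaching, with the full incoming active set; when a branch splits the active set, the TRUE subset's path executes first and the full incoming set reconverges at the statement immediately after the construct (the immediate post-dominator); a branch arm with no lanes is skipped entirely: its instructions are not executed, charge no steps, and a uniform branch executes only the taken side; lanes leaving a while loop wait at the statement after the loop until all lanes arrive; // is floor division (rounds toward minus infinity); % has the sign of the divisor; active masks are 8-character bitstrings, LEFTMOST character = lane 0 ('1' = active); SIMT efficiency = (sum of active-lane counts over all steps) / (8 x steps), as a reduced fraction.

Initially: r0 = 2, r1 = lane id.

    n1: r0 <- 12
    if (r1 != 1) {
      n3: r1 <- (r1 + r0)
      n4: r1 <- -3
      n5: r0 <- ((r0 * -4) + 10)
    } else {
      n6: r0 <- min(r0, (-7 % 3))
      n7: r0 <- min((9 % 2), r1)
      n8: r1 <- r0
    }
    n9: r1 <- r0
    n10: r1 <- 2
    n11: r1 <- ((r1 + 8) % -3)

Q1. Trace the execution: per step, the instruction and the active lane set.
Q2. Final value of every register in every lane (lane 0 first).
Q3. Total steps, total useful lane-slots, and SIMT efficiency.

step 0: r0 <- 12                     11111111
step 1: eval (r1 != 1)               11111111
step 2: r1 <- (r1 + r0)              10111111
step 3: r1 <- -3                     10111111
step 4: r0 <- ((r0 * -4) + 10)       10111111
step 5: r0 <- min(r0, (-7 % 3))      01000000
step 6: r0 <- min((9 % 2), r1)       01000000
step 7: r1 <- r0                     01000000
step 8: r1 <- r0                     11111111
step 9: r1 <- 2                      11111111
step 10: r1 <- ((r1 + 8) % -3)        11111111

Answer: 11 steps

r0: -38,1,-38,-38,-38,-38,-38,-38
r1: -2,-2,-2,-2,-2,-2,-2,-2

steps = 11; useful = 64; efficiency = 64/88 = 8/11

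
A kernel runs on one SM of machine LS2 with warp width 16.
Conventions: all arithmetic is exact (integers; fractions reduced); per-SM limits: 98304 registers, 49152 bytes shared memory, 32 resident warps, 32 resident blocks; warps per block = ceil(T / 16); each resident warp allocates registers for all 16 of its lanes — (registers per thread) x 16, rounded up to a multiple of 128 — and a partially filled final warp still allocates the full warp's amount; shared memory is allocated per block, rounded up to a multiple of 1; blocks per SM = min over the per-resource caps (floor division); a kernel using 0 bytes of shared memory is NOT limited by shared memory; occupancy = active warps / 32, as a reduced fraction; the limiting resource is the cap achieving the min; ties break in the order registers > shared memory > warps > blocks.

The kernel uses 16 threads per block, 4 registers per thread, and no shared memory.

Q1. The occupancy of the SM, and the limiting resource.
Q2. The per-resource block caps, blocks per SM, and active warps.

Answer: occupancy 1, limited by warps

registers: 768 blocks
shared memory: no limit (kernel uses none)
warps: 32 blocks
blocks: 32 blocks

Answer: 32 blocks, 32 active warps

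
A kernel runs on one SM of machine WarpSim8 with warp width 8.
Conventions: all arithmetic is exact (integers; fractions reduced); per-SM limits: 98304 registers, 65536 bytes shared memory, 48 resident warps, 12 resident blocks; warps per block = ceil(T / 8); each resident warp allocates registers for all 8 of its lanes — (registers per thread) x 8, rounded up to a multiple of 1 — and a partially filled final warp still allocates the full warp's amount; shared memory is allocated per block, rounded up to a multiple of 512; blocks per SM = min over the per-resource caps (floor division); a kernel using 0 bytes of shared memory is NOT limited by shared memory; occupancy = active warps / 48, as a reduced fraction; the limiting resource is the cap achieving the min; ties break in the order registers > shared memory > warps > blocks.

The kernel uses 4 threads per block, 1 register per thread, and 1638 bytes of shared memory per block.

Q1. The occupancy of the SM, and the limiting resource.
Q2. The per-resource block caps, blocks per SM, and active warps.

Answer: occupancy 1/4, limited by blocks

registers: 12288 blocks
shared memory: 32 blocks
warps: 48 blocks
blocks: 12 blocks

Answer: 12 blocks, 12 active warps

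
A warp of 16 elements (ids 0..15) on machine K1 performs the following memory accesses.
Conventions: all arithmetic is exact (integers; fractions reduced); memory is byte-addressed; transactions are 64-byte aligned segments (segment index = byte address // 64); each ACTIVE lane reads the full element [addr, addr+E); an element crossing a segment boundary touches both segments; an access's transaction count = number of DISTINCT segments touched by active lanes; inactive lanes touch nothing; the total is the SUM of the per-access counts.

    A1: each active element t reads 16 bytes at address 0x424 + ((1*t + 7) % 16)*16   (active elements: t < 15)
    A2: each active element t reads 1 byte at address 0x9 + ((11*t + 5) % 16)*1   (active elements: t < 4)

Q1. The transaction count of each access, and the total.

A1: 5 transactions
A2: 1 transaction

Answer: 5,1; total 6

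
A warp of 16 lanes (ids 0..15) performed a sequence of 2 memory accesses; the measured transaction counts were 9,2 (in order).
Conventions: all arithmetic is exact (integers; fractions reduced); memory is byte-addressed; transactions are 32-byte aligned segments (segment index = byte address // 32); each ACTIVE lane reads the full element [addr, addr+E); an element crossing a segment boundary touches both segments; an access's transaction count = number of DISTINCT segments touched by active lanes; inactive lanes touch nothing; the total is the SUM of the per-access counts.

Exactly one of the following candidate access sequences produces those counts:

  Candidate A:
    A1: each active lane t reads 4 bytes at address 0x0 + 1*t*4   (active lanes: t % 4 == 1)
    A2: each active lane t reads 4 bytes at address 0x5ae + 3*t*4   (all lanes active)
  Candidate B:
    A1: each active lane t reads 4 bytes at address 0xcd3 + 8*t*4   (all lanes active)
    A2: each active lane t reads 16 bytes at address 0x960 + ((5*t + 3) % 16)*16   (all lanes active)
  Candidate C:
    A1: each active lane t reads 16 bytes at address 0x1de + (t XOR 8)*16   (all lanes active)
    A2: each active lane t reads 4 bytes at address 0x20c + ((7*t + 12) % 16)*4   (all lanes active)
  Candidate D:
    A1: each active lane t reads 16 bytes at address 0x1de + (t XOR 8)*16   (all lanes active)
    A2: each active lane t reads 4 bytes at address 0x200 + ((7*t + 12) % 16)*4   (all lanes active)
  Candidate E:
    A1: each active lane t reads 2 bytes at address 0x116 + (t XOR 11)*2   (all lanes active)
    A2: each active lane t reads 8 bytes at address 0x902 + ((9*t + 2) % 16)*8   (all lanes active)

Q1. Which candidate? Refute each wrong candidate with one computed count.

A: A1 gives 2 transactions, not 9
B: A1 gives 16 transactions, not 9
C: A2 gives 3 transactions, not 2
E: A1 gives 2 transactions, not 9
D: all counts match (9,2)

Answer: D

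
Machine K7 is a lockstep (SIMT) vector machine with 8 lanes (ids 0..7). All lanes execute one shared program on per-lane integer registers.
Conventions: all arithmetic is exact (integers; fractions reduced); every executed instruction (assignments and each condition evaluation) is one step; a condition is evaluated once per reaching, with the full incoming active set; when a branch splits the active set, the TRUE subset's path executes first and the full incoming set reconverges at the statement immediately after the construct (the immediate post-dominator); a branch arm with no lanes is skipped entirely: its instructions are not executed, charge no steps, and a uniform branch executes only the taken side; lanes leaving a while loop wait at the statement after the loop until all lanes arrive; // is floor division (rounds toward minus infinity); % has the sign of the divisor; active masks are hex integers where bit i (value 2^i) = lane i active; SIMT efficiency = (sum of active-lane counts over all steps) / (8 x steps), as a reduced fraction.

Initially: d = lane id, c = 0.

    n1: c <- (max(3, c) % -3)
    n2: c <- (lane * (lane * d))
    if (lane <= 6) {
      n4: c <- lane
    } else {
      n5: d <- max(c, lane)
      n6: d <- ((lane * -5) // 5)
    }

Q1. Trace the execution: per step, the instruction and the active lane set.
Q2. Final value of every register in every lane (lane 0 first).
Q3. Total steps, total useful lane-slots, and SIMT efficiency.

step 0: c <- (max(3, c) % -3)        0xff
step 1: c <- (lane * (lane * d))     0xff
step 2: eval (lane <= 6)             0xff
step 3: c <- lane                    0x7f
step 4: d <- max(c, lane)            0x80
step 5: d <- ((lane * -5) // 5)      0x80

Answer: 6 steps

d: 0,1,2,3,4,5,6,-7
c: 0,1,2,3,4,5,6,343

steps = 6; useful = 33; efficiency = 33/48 = 11/16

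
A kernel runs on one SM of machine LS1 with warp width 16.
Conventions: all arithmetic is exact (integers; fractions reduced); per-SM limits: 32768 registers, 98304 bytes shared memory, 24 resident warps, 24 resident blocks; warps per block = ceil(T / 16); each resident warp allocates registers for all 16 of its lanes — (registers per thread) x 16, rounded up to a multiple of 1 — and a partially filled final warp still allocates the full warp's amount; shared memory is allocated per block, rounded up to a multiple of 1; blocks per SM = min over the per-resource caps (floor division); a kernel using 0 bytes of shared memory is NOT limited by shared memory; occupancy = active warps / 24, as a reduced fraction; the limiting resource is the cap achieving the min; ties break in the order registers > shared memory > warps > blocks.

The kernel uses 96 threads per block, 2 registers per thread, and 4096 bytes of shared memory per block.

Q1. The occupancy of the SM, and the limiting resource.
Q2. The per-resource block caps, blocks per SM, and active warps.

Answer: occupancy 1, limited by warps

registers: 170 blocks
shared memory: 24 blocks
warps: 4 blocks
blocks: 24 blocks

Answer: 4 blocks, 24 active warps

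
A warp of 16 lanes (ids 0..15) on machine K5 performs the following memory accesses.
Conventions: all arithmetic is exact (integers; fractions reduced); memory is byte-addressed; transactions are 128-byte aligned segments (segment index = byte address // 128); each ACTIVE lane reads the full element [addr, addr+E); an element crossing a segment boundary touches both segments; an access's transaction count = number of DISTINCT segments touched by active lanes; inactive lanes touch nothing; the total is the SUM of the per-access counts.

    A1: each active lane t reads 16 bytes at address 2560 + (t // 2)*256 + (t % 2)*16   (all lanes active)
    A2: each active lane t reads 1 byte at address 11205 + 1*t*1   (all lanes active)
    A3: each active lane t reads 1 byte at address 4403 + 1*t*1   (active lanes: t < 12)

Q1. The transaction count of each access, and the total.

A1: 8 transactions
A2: 1 transaction
A3: 1 transaction

Answer: 8,1,1; total 10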